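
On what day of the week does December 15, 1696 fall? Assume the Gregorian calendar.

Saturday

Doomsday rule: the anchor day for the 1600s is Tuesday. For year 96: 96÷12 = 8 r 0, and 0÷4 = 0, so 8+0+0 = 8.
Tuesday + 8 ≡ Wednesday — that's 1696's doomsday.
In December the doomsday date is Dec 12.
Dec 15 is 3 days after Dec 12; 3 mod 7 = 3, so Wednesday + 3 = Saturday.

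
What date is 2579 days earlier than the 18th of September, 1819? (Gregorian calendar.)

−365 (one year) → Sep 18, 1818 (2214 left).
−365 (one year) → Sep 18, 1817 (1849 left).
−365 (one year) → Sep 18, 1816 (1484 left).
−366 (one year; includes Feb 29, 1816) → Sep 18, 1815 (1118 left).
−365 (one year) → Sep 18, 1814 (753 left).
−365 (one year) → Sep 18, 1813 (388 left).
−18 → Aug 31, 1813 (end of Aug, 31 days; 370 left).
−31 → Jul 31, 1813 (end of Jul, 31 days; 339 left).
−31 → Jun 30, 1813 (end of Jun, 30 days; 308 left).
−30 → May 31, 1813 (end of May, 31 days; 278 left).
−31 → Apr 30, 1813 (end of Apr, 30 days; 247 left).
−30 → Mar 31, 1813 (end of Mar, 31 days; 217 left).
−31 → Feb 28, 1813 (end of Feb, 28 days; 186 left).
−28 → Jan 31, 1813 (end of Jan, 31 days; 158 left).
−31 → Dec 31, 1812 (end of Dec, 31 days; 127 left).
−31 → Nov 30, 1812 (end of Nov, 30 days; 96 left).
−30 → Oct 31, 1812 (end of Oct, 31 days; 66 left).
−31 → Sep 30, 1812 (end of Sep, 30 days; 35 left).
−30 → Aug 31, 1812 (end of Aug, 31 days; 5 left).
−5 → Aug 26, 1812.

August 26, 1812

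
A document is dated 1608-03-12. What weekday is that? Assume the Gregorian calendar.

Doomsday rule: the anchor day for the 1600s is Tuesday. For year 08: 8÷12 = 0 r 8, and 8÷4 = 2, so 0+8+2 = 10.
Tuesday + 10 ≡ Friday — that's 1608's doomsday.
In March the doomsday date is Mar 14.
Mar 12 is 2 days before Mar 14; 2 mod 7 = 2, so Friday − 2 = Wednesday.

Wednesday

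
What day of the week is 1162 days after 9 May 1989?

May 9, 1989 is a Tuesday.
1162 mod 7 = 0, so 1162 days after a Tuesday is Tuesday + 0 = Tuesday.

Tuesday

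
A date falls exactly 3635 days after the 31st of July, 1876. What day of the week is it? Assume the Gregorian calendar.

Wednesday

Jul 31, 1876 is a Monday.
3635 mod 7 = 2, so 3635 days after a Monday is Monday + 2 = Wednesday.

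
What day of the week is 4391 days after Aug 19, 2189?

Friday

First find the weekday of Aug 19, 2189. Doomsday rule: the anchor day for the 2100s is Sunday. For year 89: 89÷12 = 7 r 5, and 5÷4 = 1, so 7+5+1 = 13.
Sunday + 13 ≡ Saturday — that's 2189's doomsday.
In August the doomsday date is Aug 8.
Aug 19 is 11 days after Aug 8; 11 mod 7 = 4, so Saturday + 4 = Wednesday.
4391 mod 7 = 2, so 4391 days after a Wednesday is Wednesday + 2 = Friday.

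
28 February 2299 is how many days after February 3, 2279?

Feb 3, 2279 → Feb 3, 2280: 365 days.
Feb 3, 2280 → Feb 3, 2281: 366 days (Feb 29, 2280 is in that span).
Feb 3, 2281 → Feb 3, 2282: 365 days.
Feb 3, 2282 → Feb 3, 2283: 365 days.
Feb 3, 2283 → Feb 3, 2284: 365 days.
Feb 3, 2284 → Feb 3, 2285: 366 days (Feb 29, 2284 is in that span).
Feb 3, 2285 → Feb 3, 2286: 365 days.
Feb 3, 2286 → Feb 3, 2287: 365 days.
Feb 3, 2287 → Feb 3, 2288: 365 days.
Feb 3, 2288 → Feb 3, 2289: 366 days (Feb 29, 2288 is in that span).
Feb 3, 2289 → Feb 3, 2290: 365 days.
Feb 3, 2290 → Feb 3, 2291: 365 days.
Feb 3, 2291 → Feb 3, 2292: 365 days.
Feb 3, 2292 → Feb 3, 2293: 366 days (Feb 29, 2292 is in that span).
Feb 3, 2293 → Feb 3, 2294: 365 days.
Feb 3, 2294 → Feb 3, 2295: 365 days.
Feb 3, 2295 → Feb 3, 2296: 365 days.
Feb 3, 2296 → Feb 3, 2297: 366 days (Feb 29, 2296 is in that span).
Feb 3, 2297 → Feb 3, 2298: 365 days.
Feb 3, 2298 → Mar 3, 2298: 28 days (February has 28).
Mar 3, 2298 → Apr 3, 2298: 31 days (March has 31).
Apr 3, 2298 → May 3, 2298: 30 days (April has 30).
May 3, 2298 → Jun 3, 2298: 31 days (May has 31).
Jun 3, 2298 → Jul 3, 2298: 30 days (June has 30).
Jul 3, 2298 → Aug 3, 2298: 31 days (July has 31).
Aug 3, 2298 → Sep 3, 2298: 31 days (August has 31).
Sep 3, 2298 → Oct 3, 2298: 30 days (September has 30).
Oct 3, 2298 → Nov 3, 2298: 31 days (October has 31).
Nov 3, 2298 → Dec 3, 2298: 30 days (November has 30).
Dec 3, 2298 → Jan 3, 2299: 31 days (December has 31).
Jan 3, 2299 → Feb 3, 2299: 31 days (January has 31).
Feb 3, 2299 → Feb 28, 2299: 25 days.
Total: 7330 days.

7330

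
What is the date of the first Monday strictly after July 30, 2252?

August 2, 2252

Jul 30, 2252 is a Friday.
From Friday to the next Monday is 3 days.
Jul 30, 2252 + 3 = Aug 2, 2252.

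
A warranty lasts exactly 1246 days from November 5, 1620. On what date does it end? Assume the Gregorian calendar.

+365 (one year) → Nov 5, 1621 (881 left).
+365 (one year) → Nov 5, 1622 (516 left).
+365 (one year) → Nov 5, 1623 (151 left).
Nov has 30 days: +26 → Dec 1, 1623 (125 left).
Dec has 31 days: +31 → Jan 1, 1624 (94 left).
Jan has 31 days: +31 → Feb 1, 1624 (63 left).
Feb has 29 days: +29 → Mar 1, 1624 (34 left).
Mar has 31 days: +31 → Apr 1, 1624 (3 left).
+3 → Apr 4, 1624.

April 4, 1624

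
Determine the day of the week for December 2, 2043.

Wednesday

January 1, 2043 is a Thursday.
Jan 1, 2043 → Feb 1, 2043: 31 days (January has 31).
Feb 1, 2043 → Mar 1, 2043: 28 days (February has 28).
Mar 1, 2043 → Apr 1, 2043: 31 days (March has 31).
Apr 1, 2043 → May 1, 2043: 30 days (April has 30).
May 1, 2043 → Jun 1, 2043: 31 days (May has 31).
Jun 1, 2043 → Jul 1, 2043: 30 days (June has 30).
Jul 1, 2043 → Aug 1, 2043: 31 days (July has 31).
Aug 1, 2043 → Sep 1, 2043: 31 days (August has 31).
Sep 1, 2043 → Oct 1, 2043: 30 days (September has 30).
Oct 1, 2043 → Nov 1, 2043: 31 days (October has 31).
Nov 1, 2043 → Dec 1, 2043: 30 days (November has 30).
Dec 1, 2043 → Dec 2, 2043: 1 days.
Total: 335 days.
335 mod 7 = 6, so Thursday + 6 = Wednesday.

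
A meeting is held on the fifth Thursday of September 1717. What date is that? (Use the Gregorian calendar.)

September 30, 1717

September 1, 1717 is a Wednesday.
The first Thursday is therefore September 2 (1 days later).
The fifth Thursday is 2 + 4×7 = September 30.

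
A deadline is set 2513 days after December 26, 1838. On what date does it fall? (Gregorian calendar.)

November 12, 1845

+365 (one year) → Dec 26, 1839 (2148 left).
+366 (one year; includes Feb 29, 1840) → Dec 26, 1840 (1782 left).
+365 (one year) → Dec 26, 1841 (1417 left).
+365 (one year) → Dec 26, 1842 (1052 left).
+365 (one year) → Dec 26, 1843 (687 left).
+366 (one year; includes Feb 29, 1844) → Dec 26, 1844 (321 left).
Dec has 31 days: +6 → Jan 1, 1845 (315 left).
Jan has 31 days: +31 → Feb 1, 1845 (284 left).
Feb has 28 days: +28 → Mar 1, 1845 (256 left).
Mar has 31 days: +31 → Apr 1, 1845 (225 left).
Apr has 30 days: +30 → May 1, 1845 (195 left).
May has 31 days: +31 → Jun 1, 1845 (164 left).
Jun has 30 days: +30 → Jul 1, 1845 (134 left).
Jul has 31 days: +31 → Aug 1, 1845 (103 left).
Aug has 31 days: +31 → Sep 1, 1845 (72 left).
Sep has 30 days: +30 → Oct 1, 1845 (42 left).
Oct has 31 days: +31 → Nov 1, 1845 (11 left).
+11 → Nov 12, 1845.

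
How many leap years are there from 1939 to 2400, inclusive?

Multiples of 4 in [1939,2400]: 116.
Of those, multiples of 100: 5 (not leap unless ÷400).
Multiples of 400: 2.
Leap years = 116 − 5 + 2 = 113.

113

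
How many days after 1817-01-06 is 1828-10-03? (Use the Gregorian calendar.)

Jan 6, 1817 → Jan 6, 1818: 365 days.
Jan 6, 1818 → Jan 6, 1819: 365 days.
Jan 6, 1819 → Jan 6, 1820: 365 days.
Jan 6, 1820 → Jan 6, 1821: 366 days (Feb 29, 1820 is in that span).
Jan 6, 1821 → Jan 6, 1822: 365 days.
Jan 6, 1822 → Jan 6, 1823: 365 days.
Jan 6, 1823 → Jan 6, 1824: 365 days.
Jan 6, 1824 → Jan 6, 1825: 366 days (Feb 29, 1824 is in that span).
Jan 6, 1825 → Jan 6, 1826: 365 days.
Jan 6, 1826 → Jan 6, 1827: 365 days.
Jan 6, 1827 → Jan 6, 1828: 365 days.
Jan 6, 1828 → Feb 6, 1828: 31 days (January has 31).
Feb 6, 1828 → Mar 6, 1828: 29 days (February has 29).
Mar 6, 1828 → Apr 6, 1828: 31 days (March has 31).
Apr 6, 1828 → May 6, 1828: 30 days (April has 30).
May 6, 1828 → Jun 6, 1828: 31 days (May has 31).
Jun 6, 1828 → Jul 6, 1828: 30 days (June has 30).
Jul 6, 1828 → Aug 6, 1828: 31 days (July has 31).
Aug 6, 1828 → Sep 6, 1828: 31 days (August has 31).
Sep 6, 1828 → Oct 3, 1828: 27 days.
Total: 4288 days.

4288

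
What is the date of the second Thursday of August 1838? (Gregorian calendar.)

August 9, 1838

August 1, 1838 is a Wednesday.
The first Thursday is therefore August 2 (1 days later).
The second Thursday is 2 + 1×7 = August 9.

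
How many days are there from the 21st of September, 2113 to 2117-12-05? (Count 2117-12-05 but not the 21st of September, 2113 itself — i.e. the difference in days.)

Sep 21, 2113 → Sep 21, 2114: 365 days.
Sep 21, 2114 → Sep 21, 2115: 365 days.
Sep 21, 2115 → Sep 21, 2116: 366 days (Feb 29, 2116 is in that span).
Sep 21, 2116 → Sep 21, 2117: 365 days.
Sep 21, 2117 → Oct 21, 2117: 30 days (September has 30).
Oct 21, 2117 → Nov 21, 2117: 31 days (October has 31).
Nov 21, 2117 → Dec 5, 2117: 14 days.
Total: 1536 days.

1536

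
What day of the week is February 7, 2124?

Doomsday rule: the anchor day for the 2100s is Sunday. For year 24: 24÷12 = 2 r 0, and 0÷4 = 0, so 2+0+0 = 2.
Sunday + 2 ≡ Tuesday — that's 2124's doomsday.
In February the doomsday date is Feb 29 (2124 is a leap year (divisible by 4)).
Feb 7 is 22 days before Feb 29; 22 mod 7 = 1, so Tuesday − 1 = Monday.

Monday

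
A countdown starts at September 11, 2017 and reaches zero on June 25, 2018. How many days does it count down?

Sep 11, 2017 → Oct 11, 2017: 30 days (September has 30).
Oct 11, 2017 → Nov 11, 2017: 31 days (October has 31).
Nov 11, 2017 → Dec 11, 2017: 30 days (November has 30).
Dec 11, 2017 → Jan 11, 2018: 31 days (December has 31).
Jan 11, 2018 → Feb 11, 2018: 31 days (January has 31).
Feb 11, 2018 → Mar 11, 2018: 28 days (February has 28).
Mar 11, 2018 → Apr 11, 2018: 31 days (March has 31).
Apr 11, 2018 → May 11, 2018: 30 days (April has 30).
May 11, 2018 → Jun 11, 2018: 31 days (May has 31).
Jun 11, 2018 → Jun 25, 2018: 14 days.
Total: 287 days.

287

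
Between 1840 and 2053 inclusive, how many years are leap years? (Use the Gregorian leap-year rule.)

Multiples of 4 in [1840,2053]: 54.
Of those, multiples of 100: 2 (not leap unless ÷400).
Multiples of 400: 1.
Leap years = 54 − 2 + 1 = 53.

53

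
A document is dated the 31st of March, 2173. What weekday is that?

Wednesday

Doomsday rule: the anchor day for the 2100s is Sunday. For year 73: 73÷12 = 6 r 1, and 1÷4 = 0, so 6+1+0 = 7.
Sunday + 7 ≡ Sunday — that's 2173's doomsday.
In March the doomsday date is Mar 14.
Mar 31 is 17 days after Mar 14; 17 mod 7 = 3, so Sunday + 3 = Wednesday.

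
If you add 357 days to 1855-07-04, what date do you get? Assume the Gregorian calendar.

Jul has 31 days: +28 → Aug 1, 1855 (329 left).
Aug has 31 days: +31 → Sep 1, 1855 (298 left).
Sep has 30 days: +30 → Oct 1, 1855 (268 left).
Oct has 31 days: +31 → Nov 1, 1855 (237 left).
Nov has 30 days: +30 → Dec 1, 1855 (207 left).
Dec has 31 days: +31 → Jan 1, 1856 (176 left).
Jan has 31 days: +31 → Feb 1, 1856 (145 left).
Feb has 29 days: +29 → Mar 1, 1856 (116 left).
Mar has 31 days: +31 → Apr 1, 1856 (85 left).
Apr has 30 days: +30 → May 1, 1856 (55 left).
May has 31 days: +31 → Jun 1, 1856 (24 left).
+24 → Jun 25, 1856.

June 25, 1856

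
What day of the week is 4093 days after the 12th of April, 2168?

Sunday

First find the weekday of Apr 12, 2168. Doomsday rule: the anchor day for the 2100s is Sunday. For year 68: 68÷12 = 5 r 8, and 8÷4 = 2, so 5+8+2 = 15.
Sunday + 15 ≡ Monday — that's 2168's doomsday.
In April the doomsday date is Apr 4.
Apr 12 is 8 days after Apr 4; 8 mod 7 = 1, so Monday + 1 = Tuesday.
4093 mod 7 = 5, so 4093 days after a Tuesday is Tuesday + 5 = Sunday.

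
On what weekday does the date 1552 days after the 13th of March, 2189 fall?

Mar 13, 2189 is a Friday.
1552 mod 7 = 5, so 1552 days after a Friday is Friday + 5 = Wednesday.

Wednesday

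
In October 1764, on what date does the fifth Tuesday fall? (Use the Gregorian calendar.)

October 30, 1764

October 1, 1764 is a Monday.
The first Tuesday is therefore October 2 (1 days later).
The fifth Tuesday is 2 + 4×7 = October 30.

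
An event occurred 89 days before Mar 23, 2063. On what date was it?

December 24, 2062

−23 → Feb 28, 2063 (end of Feb, 28 days; 66 left).
−28 → Jan 31, 2063 (end of Jan, 31 days; 38 left).
−31 → Dec 31, 2062 (end of Dec, 31 days; 7 left).
−7 → Dec 24, 2062.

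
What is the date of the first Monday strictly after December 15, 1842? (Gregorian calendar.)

Dec 15, 1842 is a Thursday.
From Thursday to the next Monday is 4 days.
Dec 15, 1842 + 4 = Dec 19, 1842.

December 19, 1842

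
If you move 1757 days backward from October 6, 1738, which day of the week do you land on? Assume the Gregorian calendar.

Monday

Oct 6, 1738 is a Monday.
1757 mod 7 = 0, so 1757 days before a Monday is Monday − 0 = Monday.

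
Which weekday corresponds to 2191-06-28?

Tuesday

Doomsday rule: the anchor day for the 2100s is Sunday. For year 91: 91÷12 = 7 r 7, and 7÷4 = 1, so 7+7+1 = 15.
Sunday + 15 ≡ Monday — that's 2191's doomsday.
In June the doomsday date is Jun 6.
Jun 28 is 22 days after Jun 6; 22 mod 7 = 1, so Monday + 1 = Tuesday.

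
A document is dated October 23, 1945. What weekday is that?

Doomsday rule: the anchor day for the 1900s is Wednesday. For year 45: 45÷12 = 3 r 9, and 9÷4 = 2, so 3+9+2 = 14.
Wednesday + 14 ≡ Wednesday — that's 1945's doomsday.
In October the doomsday date is Oct 10.
Oct 23 is 13 days after Oct 10; 13 mod 7 = 6, so Wednesday + 6 = Tuesday.

Tuesday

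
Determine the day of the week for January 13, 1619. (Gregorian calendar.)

Doomsday rule: the anchor day for the 1600s is Tuesday. For year 19: 19÷12 = 1 r 7, and 7÷4 = 1, so 1+7+1 = 9.
Tuesday + 9 ≡ Thursday — that's 1619's doomsday.
In January the doomsday date is Jan 3 (1619 is not a leap year).
Jan 13 is 10 days after Jan 3; 10 mod 7 = 3, so Thursday + 3 = Sunday.

Sunday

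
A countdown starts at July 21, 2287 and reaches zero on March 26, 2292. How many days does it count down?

1710

Jul 21, 2287 → Jul 21, 2288: 366 days (Feb 29, 2288 is in that span).
Jul 21, 2288 → Jul 21, 2289: 365 days.
Jul 21, 2289 → Jul 21, 2290: 365 days.
Jul 21, 2290 → Jul 21, 2291: 365 days.
Jul 21, 2291 → Aug 21, 2291: 31 days (July has 31).
Aug 21, 2291 → Sep 21, 2291: 31 days (August has 31).
Sep 21, 2291 → Oct 21, 2291: 30 days (September has 30).
Oct 21, 2291 → Nov 21, 2291: 31 days (October has 31).
Nov 21, 2291 → Dec 21, 2291: 30 days (November has 30).
Dec 21, 2291 → Jan 21, 2292: 31 days (December has 31).
Jan 21, 2292 → Feb 21, 2292: 31 days (January has 31).
Feb 21, 2292 → Mar 21, 2292: 29 days (February has 29).
Mar 21, 2292 → Mar 26, 2292: 5 days.
Total: 1710 days.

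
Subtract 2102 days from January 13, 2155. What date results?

−365 (one year) → Jan 13, 2154 (1737 left).
−365 (one year) → Jan 13, 2153 (1372 left).
−366 (one year; includes Feb 29, 2152) → Jan 13, 2152 (1006 left).
−365 (one year) → Jan 13, 2151 (641 left).
−365 (one year) → Jan 13, 2150 (276 left).
−13 → Dec 31, 2149 (end of Dec, 31 days; 263 left).
−31 → Nov 30, 2149 (end of Nov, 30 days; 232 left).
−30 → Oct 31, 2149 (end of Oct, 31 days; 202 left).
−31 → Sep 30, 2149 (end of Sep, 30 days; 171 left).
−30 → Aug 31, 2149 (end of Aug, 31 days; 141 left).
−31 → Jul 31, 2149 (end of Jul, 31 days; 110 left).
−31 → Jun 30, 2149 (end of Jun, 30 days; 79 left).
−30 → May 31, 2149 (end of May, 31 days; 49 left).
−31 → Apr 30, 2149 (end of Apr, 30 days; 18 left).
−18 → Apr 12, 2149.

April 12, 2149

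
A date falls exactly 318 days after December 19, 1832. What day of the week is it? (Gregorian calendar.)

First find the weekday of Dec 19, 1832. Doomsday rule: the anchor day for the 1800s is Friday. For year 32: 32÷12 = 2 r 8, and 8÷4 = 2, so 2+8+2 = 12.
Friday + 12 ≡ Wednesday — that's 1832's doomsday.
In December the doomsday date is Dec 12.
Dec 19 is 7 days after Dec 12; 7 mod 7 = 0, so Wednesday + 0 = Wednesday.
318 mod 7 = 3, so 318 days after a Wednesday is Wednesday + 3 = Saturday.

Saturday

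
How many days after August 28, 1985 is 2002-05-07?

6096

Aug 28, 1985 → Aug 28, 1986: 365 days.
Aug 28, 1986 → Aug 28, 1987: 365 days.
Aug 28, 1987 → Aug 28, 1988: 366 days (Feb 29, 1988 is in that span).
Aug 28, 1988 → Aug 28, 1989: 365 days.
Aug 28, 1989 → Aug 28, 1990: 365 days.
Aug 28, 1990 → Aug 28, 1991: 365 days.
Aug 28, 1991 → Aug 28, 1992: 366 days (Feb 29, 1992 is in that span).
Aug 28, 1992 → Aug 28, 1993: 365 days.
Aug 28, 1993 → Aug 28, 1994: 365 days.
Aug 28, 1994 → Aug 28, 1995: 365 days.
Aug 28, 1995 → Aug 28, 1996: 366 days (Feb 29, 1996 is in that span).
Aug 28, 1996 → Aug 28, 1997: 365 days.
Aug 28, 1997 → Aug 28, 1998: 365 days.
Aug 28, 1998 → Aug 28, 1999: 365 days.
Aug 28, 1999 → Aug 28, 2000: 366 days (Feb 29, 2000 is in that span).
Aug 28, 2000 → Aug 28, 2001: 365 days.
Aug 28, 2001 → Sep 28, 2001: 31 days (August has 31).
Sep 28, 2001 → Oct 28, 2001: 30 days (September has 30).
Oct 28, 2001 → Nov 28, 2001: 31 days (October has 31).
Nov 28, 2001 → Dec 28, 2001: 30 days (November has 30).
Dec 28, 2001 → Jan 28, 2002: 31 days (December has 31).
Jan 28, 2002 → Feb 28, 2002: 31 days (January has 31).
Feb 28, 2002 → Mar 28, 2002: 28 days (February has 28).
Mar 28, 2002 → Apr 28, 2002: 31 days (March has 31).
Apr 28, 2002 → May 7, 2002: 9 days.
Total: 6096 days.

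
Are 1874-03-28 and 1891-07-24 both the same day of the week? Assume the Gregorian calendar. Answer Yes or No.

No

From Mar 28, 1874 to Jul 24, 1891 is 6327 days.
6327 mod 7 = 6, so they are different weekdays.
(Mar 28, 1874 is a Saturday; Jul 24, 1891 is a Friday.)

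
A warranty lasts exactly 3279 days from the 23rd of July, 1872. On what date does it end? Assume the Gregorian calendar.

+365 (one year) → Jul 23, 1873 (2914 left).
+365 (one year) → Jul 23, 1874 (2549 left).
+365 (one year) → Jul 23, 1875 (2184 left).
+366 (one year; includes Feb 29, 1876) → Jul 23, 1876 (1818 left).
+365 (one year) → Jul 23, 1877 (1453 left).
+365 (one year) → Jul 23, 1878 (1088 left).
+365 (one year) → Jul 23, 1879 (723 left).
+366 (one year; includes Feb 29, 1880) → Jul 23, 1880 (357 left).
Jul has 31 days: +9 → Aug 1, 1880 (348 left).
Aug has 31 days: +31 → Sep 1, 1880 (317 left).
Sep has 30 days: +30 → Oct 1, 1880 (287 left).
Oct has 31 days: +31 → Nov 1, 1880 (256 left).
Nov has 30 days: +30 → Dec 1, 1880 (226 left).
Dec has 31 days: +31 → Jan 1, 1881 (195 left).
Jan has 31 days: +31 → Feb 1, 1881 (164 left).
Feb has 28 days: +28 → Mar 1, 1881 (136 left).
Mar has 31 days: +31 → Apr 1, 1881 (105 left).
Apr has 30 days: +30 → May 1, 1881 (75 left).
May has 31 days: +31 → Jun 1, 1881 (44 left).
Jun has 30 days: +30 → Jul 1, 1881 (14 left).
+14 → Jul 15, 1881.

July 15, 1881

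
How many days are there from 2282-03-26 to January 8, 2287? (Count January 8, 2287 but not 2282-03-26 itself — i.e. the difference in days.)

1749

Mar 26, 2282 → Mar 26, 2283: 365 days.
Mar 26, 2283 → Mar 26, 2284: 366 days (Feb 29, 2284 is in that span).
Mar 26, 2284 → Mar 26, 2285: 365 days.
Mar 26, 2285 → Mar 26, 2286: 365 days.
Mar 26, 2286 → Apr 26, 2286: 31 days (March has 31).
Apr 26, 2286 → May 26, 2286: 30 days (April has 30).
May 26, 2286 → Jun 26, 2286: 31 days (May has 31).
Jun 26, 2286 → Jul 26, 2286: 30 days (June has 30).
Jul 26, 2286 → Aug 26, 2286: 31 days (July has 31).
Aug 26, 2286 → Sep 26, 2286: 31 days (August has 31).
Sep 26, 2286 → Oct 26, 2286: 30 days (September has 30).
Oct 26, 2286 → Nov 26, 2286: 31 days (October has 31).
Nov 26, 2286 → Dec 26, 2286: 30 days (November has 30).
Dec 26, 2286 → Jan 8, 2287: 13 days.
Total: 1749 days.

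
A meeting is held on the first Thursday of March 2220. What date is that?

March 2, 2220

March 1, 2220 is a Wednesday.
The first Thursday is therefore March 2 (1 days later).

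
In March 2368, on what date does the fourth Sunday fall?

March 1, 2368 is a Friday.
The first Sunday is therefore March 3 (2 days later).
The fourth Sunday is 3 + 3×7 = March 24.

March 24, 2368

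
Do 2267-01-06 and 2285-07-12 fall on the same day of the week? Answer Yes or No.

Yes

From Jan 6, 2267 to Jul 12, 2285 is 6762 days.
6762 mod 7 = 0, so they are the same weekday.
(Jan 6, 2267 is a Sunday; Jul 12, 2285 is a Sunday.)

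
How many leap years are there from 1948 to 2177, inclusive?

57

Multiples of 4 in [1948,2177]: 58.
Of those, multiples of 100: 2 (not leap unless ÷400).
Multiples of 400: 1.
Leap years = 58 − 2 + 1 = 57.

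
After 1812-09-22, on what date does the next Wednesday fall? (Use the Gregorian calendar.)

Sep 22, 1812 is a Tuesday.
From Tuesday to the next Wednesday is 1 day.
Sep 22, 1812 + 1 = Sep 23, 1812.

September 23, 1812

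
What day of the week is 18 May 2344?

Doomsday rule: the anchor day for the 2300s is Wednesday. For year 44: 44÷12 = 3 r 8, and 8÷4 = 2, so 3+8+2 = 13.
Wednesday + 13 ≡ Tuesday — that's 2344's doomsday.
In May the doomsday date is May 9.
May 18 is 9 days after May 9; 9 mod 7 = 2, so Tuesday + 2 = Thursday.

Thursday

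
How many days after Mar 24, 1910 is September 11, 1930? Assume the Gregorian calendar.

Mar 24, 1910 → Mar 24, 1911: 365 days.
Mar 24, 1911 → Mar 24, 1912: 366 days (Feb 29, 1912 is in that span).
Mar 24, 1912 → Mar 24, 1913: 365 days.
Mar 24, 1913 → Mar 24, 1914: 365 days.
Mar 24, 1914 → Mar 24, 1915: 365 days.
Mar 24, 1915 → Mar 24, 1916: 366 days (Feb 29, 1916 is in that span).
Mar 24, 1916 → Mar 24, 1917: 365 days.
Mar 24, 1917 → Mar 24, 1918: 365 days.
Mar 24, 1918 → Mar 24, 1919: 365 days.
Mar 24, 1919 → Mar 24, 1920: 366 days (Feb 29, 1920 is in that span).
Mar 24, 1920 → Mar 24, 1921: 365 days.
Mar 24, 1921 → Mar 24, 1922: 365 days.
Mar 24, 1922 → Mar 24, 1923: 365 days.
Mar 24, 1923 → Mar 24, 1924: 366 days (Feb 29, 1924 is in that span).
Mar 24, 1924 → Mar 24, 1925: 365 days.
Mar 24, 1925 → Mar 24, 1926: 365 days.
Mar 24, 1926 → Mar 24, 1927: 365 days.
Mar 24, 1927 → Mar 24, 1928: 366 days (Feb 29, 1928 is in that span).
Mar 24, 1928 → Mar 24, 1929: 365 days.
Mar 24, 1929 → Mar 24, 1930: 365 days.
Mar 24, 1930 → Apr 24, 1930: 31 days (March has 31).
Apr 24, 1930 → May 24, 1930: 30 days (April has 30).
May 24, 1930 → Jun 24, 1930: 31 days (May has 31).
Jun 24, 1930 → Jul 24, 1930: 30 days (June has 30).
Jul 24, 1930 → Aug 24, 1930: 31 days (July has 31).
Aug 24, 1930 → Sep 11, 1930: 18 days.
Total: 7476 days.

7476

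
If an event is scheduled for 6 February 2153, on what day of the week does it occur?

Tuesday

Doomsday rule: the anchor day for the 2100s is Sunday. For year 53: 53÷12 = 4 r 5, and 5÷4 = 1, so 4+5+1 = 10.
Sunday + 10 ≡ Wednesday — that's 2153's doomsday.
In February the doomsday date is Feb 28 (2153 is not a leap year).
Feb 6 is 22 days before Feb 28; 22 mod 7 = 1, so Wednesday − 1 = Tuesday.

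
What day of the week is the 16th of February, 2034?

Thursday

January 1, 2034 is a Sunday.
Jan 1, 2034 → Feb 1, 2034: 31 days (January has 31).
Feb 1, 2034 → Feb 16, 2034: 15 days.
Total: 46 days.
46 mod 7 = 4, so Sunday + 4 = Thursday.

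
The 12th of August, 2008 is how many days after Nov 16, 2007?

Nov 16, 2007 → Dec 16, 2007: 30 days (November has 30).
Dec 16, 2007 → Jan 16, 2008: 31 days (December has 31).
Jan 16, 2008 → Feb 16, 2008: 31 days (January has 31).
Feb 16, 2008 → Mar 16, 2008: 29 days (February has 29).
Mar 16, 2008 → Apr 16, 2008: 31 days (March has 31).
Apr 16, 2008 → May 16, 2008: 30 days (April has 30).
May 16, 2008 → Jun 16, 2008: 31 days (May has 31).
Jun 16, 2008 → Jul 16, 2008: 30 days (June has 30).
Jul 16, 2008 → Aug 12, 2008: 27 days.
Total: 270 days.

270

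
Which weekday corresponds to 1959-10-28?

Wednesday

Doomsday rule: the anchor day for the 1900s is Wednesday. For year 59: 59÷12 = 4 r 11, and 11÷4 = 2, so 4+11+2 = 17.
Wednesday + 17 ≡ Saturday — that's 1959's doomsday.
In October the doomsday date is Oct 10.
Oct 28 is 18 days after Oct 10; 18 mod 7 = 4, so Saturday + 4 = Wednesday.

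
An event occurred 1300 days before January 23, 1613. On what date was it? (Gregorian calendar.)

July 3, 1609

−366 (one year; includes Feb 29, 1612) → Jan 23, 1612 (934 left).
−365 (one year) → Jan 23, 1611 (569 left).
−365 (one year) → Jan 23, 1610 (204 left).
−23 → Dec 31, 1609 (end of Dec, 31 days; 181 left).
−31 → Nov 30, 1609 (end of Nov, 30 days; 150 left).
−30 → Oct 31, 1609 (end of Oct, 31 days; 120 left).
−31 → Sep 30, 1609 (end of Sep, 30 days; 89 left).
−30 → Aug 31, 1609 (end of Aug, 31 days; 59 left).
−31 → Jul 31, 1609 (end of Jul, 31 days; 28 left).
−28 → Jul 3, 1609.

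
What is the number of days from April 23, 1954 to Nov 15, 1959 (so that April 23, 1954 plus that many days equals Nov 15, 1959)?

2032

Apr 23, 1954 → Apr 23, 1955: 365 days.
Apr 23, 1955 → Apr 23, 1956: 366 days (Feb 29, 1956 is in that span).
Apr 23, 1956 → Apr 23, 1957: 365 days.
Apr 23, 1957 → Apr 23, 1958: 365 days.
Apr 23, 1958 → Apr 23, 1959: 365 days.
Apr 23, 1959 → May 23, 1959: 30 days (April has 30).
May 23, 1959 → Jun 23, 1959: 31 days (May has 31).
Jun 23, 1959 → Jul 23, 1959: 30 days (June has 30).
Jul 23, 1959 → Aug 23, 1959: 31 days (July has 31).
Aug 23, 1959 → Sep 23, 1959: 31 days (August has 31).
Sep 23, 1959 → Oct 23, 1959: 30 days (September has 30).
Oct 23, 1959 → Nov 15, 1959: 23 days.
Total: 2032 days.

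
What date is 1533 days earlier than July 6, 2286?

−365 (one year) → Jul 6, 2285 (1168 left).
−365 (one year) → Jul 6, 2284 (803 left).
−366 (one year; includes Feb 29, 2284) → Jul 6, 2283 (437 left).
−365 (one year) → Jul 6, 2282 (72 left).
−6 → Jun 30, 2282 (end of Jun, 30 days; 66 left).
−30 → May 31, 2282 (end of May, 31 days; 36 left).
−31 → Apr 30, 2282 (end of Apr, 30 days; 5 left).
−5 → Apr 25, 2282.

April 25, 2282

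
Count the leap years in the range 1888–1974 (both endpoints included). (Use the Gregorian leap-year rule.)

21

Multiples of 4 in [1888,1974]: 22.
Of those, multiples of 100: 1 (not leap unless ÷400).
Multiples of 400: 0.
Leap years = 22 − 1 + 0 = 21.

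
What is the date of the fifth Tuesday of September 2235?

September 1, 2235 is a Tuesday.
The first Tuesday is therefore September 1 (same day).
The fifth Tuesday is 1 + 4×7 = September 29.

September 29, 2235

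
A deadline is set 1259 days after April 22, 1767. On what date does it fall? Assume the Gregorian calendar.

+366 (one year; includes Feb 29, 1768) → Apr 22, 1768 (893 left).
+365 (one year) → Apr 22, 1769 (528 left).
+365 (one year) → Apr 22, 1770 (163 left).
Apr has 30 days: +9 → May 1, 1770 (154 left).
May has 31 days: +31 → Jun 1, 1770 (123 left).
Jun has 30 days: +30 → Jul 1, 1770 (93 left).
Jul has 31 days: +31 → Aug 1, 1770 (62 left).
Aug has 31 days: +31 → Sep 1, 1770 (31 left).
Sep has 30 days: +30 → Oct 1, 1770 (1 left).
+1 → Oct 2, 1770.

October 2, 1770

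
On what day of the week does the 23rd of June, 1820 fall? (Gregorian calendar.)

Friday

Doomsday rule: the anchor day for the 1800s is Friday. For year 20: 20÷12 = 1 r 8, and 8÷4 = 2, so 1+8+2 = 11.
Friday + 11 ≡ Tuesday — that's 1820's doomsday.
In June the doomsday date is Jun 6.
Jun 23 is 17 days after Jun 6; 17 mod 7 = 3, so Tuesday + 3 = Friday.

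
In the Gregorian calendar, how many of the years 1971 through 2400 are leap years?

Multiples of 4 in [1971,2400]: 108.
Of those, multiples of 100: 5 (not leap unless ÷400).
Multiples of 400: 2.
Leap years = 108 − 5 + 2 = 105.

105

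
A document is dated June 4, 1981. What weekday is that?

Doomsday rule: the anchor day for the 1900s is Wednesday. For year 81: 81÷12 = 6 r 9, and 9÷4 = 2, so 6+9+2 = 17.
Wednesday + 17 ≡ Saturday — that's 1981's doomsday.
In June the doomsday date is Jun 6.
Jun 4 is 2 days before Jun 6; 2 mod 7 = 2, so Saturday − 2 = Thursday.

Thursday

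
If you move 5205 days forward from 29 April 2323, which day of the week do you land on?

First find the weekday of Apr 29, 2323. Doomsday rule: the anchor day for the 2300s is Wednesday. For year 23: 23÷12 = 1 r 11, and 11÷4 = 2, so 1+11+2 = 14.
Wednesday + 14 ≡ Wednesday — that's 2323's doomsday.
In April the doomsday date is Apr 4.
Apr 29 is 25 days after Apr 4; 25 mod 7 = 4, so Wednesday + 4 = Sunday.
5205 mod 7 = 4, so 5205 days after a Sunday is Sunday + 4 = Thursday.

Thursday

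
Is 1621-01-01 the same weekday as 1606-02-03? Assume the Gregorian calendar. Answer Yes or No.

Yes

From Feb 3, 1606 to Jan 1, 1621 is 5446 days.
5446 mod 7 = 0, so they are the same weekday.
(Feb 3, 1606 is a Friday; Jan 1, 1621 is a Friday.)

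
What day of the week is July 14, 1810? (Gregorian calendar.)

Saturday

Doomsday rule: the anchor day for the 1800s is Friday. For year 10: 10÷12 = 0 r 10, and 10÷4 = 2, so 0+10+2 = 12.
Friday + 12 ≡ Wednesday — that's 1810's doomsday.
In July the doomsday date is Jul 11.
Jul 14 is 3 days after Jul 11; 3 mod 7 = 3, so Wednesday + 3 = Saturday.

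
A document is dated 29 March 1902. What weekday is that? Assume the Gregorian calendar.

Doomsday rule: the anchor day for the 1900s is Wednesday. For year 02: 2÷12 = 0 r 2, and 2÷4 = 0, so 0+2+0 = 2.
Wednesday + 2 ≡ Friday — that's 1902's doomsday.
In March the doomsday date is Mar 14.
Mar 29 is 15 days after Mar 14; 15 mod 7 = 1, so Friday + 1 = Saturday.

Saturday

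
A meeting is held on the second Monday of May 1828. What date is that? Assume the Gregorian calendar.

May 1, 1828 is a Thursday.
The first Monday is therefore May 5 (4 days later).
The second Monday is 5 + 1×7 = May 12.

May 12, 1828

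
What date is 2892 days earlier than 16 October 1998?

−365 (one year) → Oct 16, 1997 (2527 left).
−365 (one year) → Oct 16, 1996 (2162 left).
−366 (one year; includes Feb 29, 1996) → Oct 16, 1995 (1796 left).
−365 (one year) → Oct 16, 1994 (1431 left).
−365 (one year) → Oct 16, 1993 (1066 left).
−365 (one year) → Oct 16, 1992 (701 left).
−366 (one year; includes Feb 29, 1992) → Oct 16, 1991 (335 left).
−16 → Sep 30, 1991 (end of Sep, 30 days; 319 left).
−30 → Aug 31, 1991 (end of Aug, 31 days; 289 left).
−31 → Jul 31, 1991 (end of Jul, 31 days; 258 left).
−31 → Jun 30, 1991 (end of Jun, 30 days; 227 left).
−30 → May 31, 1991 (end of May, 31 days; 197 left).
−31 → Apr 30, 1991 (end of Apr, 30 days; 166 left).
−30 → Mar 31, 1991 (end of Mar, 31 days; 136 left).
−31 → Feb 28, 1991 (end of Feb, 28 days; 105 left).
−28 → Jan 31, 1991 (end of Jan, 31 days; 77 left).
−31 → Dec 31, 1990 (end of Dec, 31 days; 46 left).
−31 → Nov 30, 1990 (end of Nov, 30 days; 15 left).
−15 → Nov 15, 1990.

November 15, 1990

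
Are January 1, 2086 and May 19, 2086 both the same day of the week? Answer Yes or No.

From Jan 1, 2086 to May 19, 2086 is 138 days.
138 mod 7 = 5, so they are different weekdays.
(Jan 1, 2086 is a Tuesday; May 19, 2086 is a Sunday.)

No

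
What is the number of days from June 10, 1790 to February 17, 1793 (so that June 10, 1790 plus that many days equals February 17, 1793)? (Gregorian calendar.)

983

Jun 10, 1790 → Jun 10, 1791: 365 days.
Jun 10, 1791 → Jun 10, 1792: 366 days (Feb 29, 1792 is in that span).
Jun 10, 1792 → Jul 10, 1792: 30 days (June has 30).
Jul 10, 1792 → Aug 10, 1792: 31 days (July has 31).
Aug 10, 1792 → Sep 10, 1792: 31 days (August has 31).
Sep 10, 1792 → Oct 10, 1792: 30 days (September has 30).
Oct 10, 1792 → Nov 10, 1792: 31 days (October has 31).
Nov 10, 1792 → Dec 10, 1792: 30 days (November has 30).
Dec 10, 1792 → Jan 10, 1793: 31 days (December has 31).
Jan 10, 1793 → Feb 10, 1793: 31 days (January has 31).
Feb 10, 1793 → Feb 17, 1793: 7 days.
Total: 983 days.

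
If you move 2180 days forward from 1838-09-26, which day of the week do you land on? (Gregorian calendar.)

Saturday

Sep 26, 1838 is a Wednesday.
2180 mod 7 = 3, so 2180 days after a Wednesday is Wednesday + 3 = Saturday.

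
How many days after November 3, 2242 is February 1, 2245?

Nov 3, 2242 → Nov 3, 2243: 365 days.
Nov 3, 2243 → Nov 3, 2244: 366 days (Feb 29, 2244 is in that span).
Nov 3, 2244 → Dec 3, 2244: 30 days (November has 30).
Dec 3, 2244 → Jan 3, 2245: 31 days (December has 31).
Jan 3, 2245 → Feb 1, 2245: 29 days.
Total: 821 days.

821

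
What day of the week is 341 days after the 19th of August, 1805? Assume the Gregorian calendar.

Aug 19, 1805 is a Monday.
341 mod 7 = 5, so 341 days after a Monday is Monday + 5 = Saturday.

Saturday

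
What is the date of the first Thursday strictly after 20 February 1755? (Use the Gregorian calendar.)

February 27, 1755

Feb 20, 1755 is a Thursday.
From Thursday to the next Thursday is 7 days.
Feb 20, 1755 + 7 = Feb 27, 1755.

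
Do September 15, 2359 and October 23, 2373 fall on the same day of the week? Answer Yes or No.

Yes

From Sep 15, 2359 to Oct 23, 2373 is 5152 days.
5152 mod 7 = 0, so they are the same weekday.
(Sep 15, 2359 is a Tuesday; Oct 23, 2373 is a Tuesday.)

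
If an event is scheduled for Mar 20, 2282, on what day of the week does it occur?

Monday

Doomsday rule: the anchor day for the 2200s is Friday. For year 82: 82÷12 = 6 r 10, and 10÷4 = 2, so 6+10+2 = 18.
Friday + 18 ≡ Tuesday — that's 2282's doomsday.
In March the doomsday date is Mar 14.
Mar 20 is 6 days after Mar 14; 6 mod 7 = 6, so Tuesday + 6 = Monday.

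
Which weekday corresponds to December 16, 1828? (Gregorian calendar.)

Doomsday rule: the anchor day for the 1800s is Friday. For year 28: 28÷12 = 2 r 4, and 4÷4 = 1, so 2+4+1 = 7.
Friday + 7 ≡ Friday — that's 1828's doomsday.
In December the doomsday date is Dec 12.
Dec 16 is 4 days after Dec 12; 4 mod 7 = 4, so Friday + 4 = Tuesday.

Tuesday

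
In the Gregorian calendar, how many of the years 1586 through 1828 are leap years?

Multiples of 4 in [1586,1828]: 61.
Of those, multiples of 100: 3 (not leap unless ÷400).
Multiples of 400: 1.
Leap years = 61 − 3 + 1 = 59.

59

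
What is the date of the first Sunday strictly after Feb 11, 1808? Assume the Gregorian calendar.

Feb 11, 1808 is a Thursday.
From Thursday to the next Sunday is 3 days.
Feb 11, 1808 + 3 = Feb 14, 1808.

February 14, 1808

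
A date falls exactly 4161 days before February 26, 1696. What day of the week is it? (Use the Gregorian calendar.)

Feb 26, 1696 is a Sunday.
4161 mod 7 = 3, so 4161 days before a Sunday is Sunday − 3 = Thursday.

Thursday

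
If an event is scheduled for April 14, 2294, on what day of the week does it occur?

Saturday

Doomsday rule: the anchor day for the 2200s is Friday. For year 94: 94÷12 = 7 r 10, and 10÷4 = 2, so 7+10+2 = 19.
Friday + 19 ≡ Wednesday — that's 2294's doomsday.
In April the doomsday date is Apr 4.
Apr 14 is 10 days after Apr 4; 10 mod 7 = 3, so Wednesday + 3 = Saturday.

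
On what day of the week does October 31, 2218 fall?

Doomsday rule: the anchor day for the 2200s is Friday. For year 18: 18÷12 = 1 r 6, and 6÷4 = 1, so 1+6+1 = 8.
Friday + 8 ≡ Saturday — that's 2218's doomsday.
In October the doomsday date is Oct 10.
Oct 31 is 21 days after Oct 10; 21 mod 7 = 0, so Saturday + 0 = Saturday.

Saturday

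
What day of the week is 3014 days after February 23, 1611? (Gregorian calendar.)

First find the weekday of Feb 23, 1611. Doomsday rule: the anchor day for the 1600s is Tuesday. For year 11: 11÷12 = 0 r 11, and 11÷4 = 2, so 0+11+2 = 13.
Tuesday + 13 ≡ Monday — that's 1611's doomsday.
In February the doomsday date is Feb 28 (1611 is not a leap year).
Feb 23 is 5 days before Feb 28; 5 mod 7 = 5, so Monday − 5 = Wednesday.
3014 mod 7 = 4, so 3014 days after a Wednesday is Wednesday + 4 = Sunday.

Sunday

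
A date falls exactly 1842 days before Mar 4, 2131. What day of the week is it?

Saturday

Mar 4, 2131 is a Sunday.
1842 mod 7 = 1, so 1842 days before a Sunday is Sunday − 1 = Saturday.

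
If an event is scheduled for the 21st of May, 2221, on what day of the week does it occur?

Doomsday rule: the anchor day for the 2200s is Friday. For year 21: 21÷12 = 1 r 9, and 9÷4 = 2, so 1+9+2 = 12.
Friday + 12 ≡ Wednesday — that's 2221's doomsday.
In May the doomsday date is May 9.
May 21 is 12 days after May 9; 12 mod 7 = 5, so Wednesday + 5 = Monday.

Monday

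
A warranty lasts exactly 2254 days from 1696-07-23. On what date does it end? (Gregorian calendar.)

September 25, 1702

+365 (one year) → Jul 23, 1697 (1889 left).
+365 (one year) → Jul 23, 1698 (1524 left).
+365 (one year) → Jul 23, 1699 (1159 left).
+365 (one year) → Jul 23, 1700 (794 left).
+365 (one year) → Jul 23, 1701 (429 left).
+365 (one year) → Jul 23, 1702 (64 left).
Jul has 31 days: +9 → Aug 1, 1702 (55 left).
Aug has 31 days: +31 → Sep 1, 1702 (24 left).
+24 → Sep 25, 1702.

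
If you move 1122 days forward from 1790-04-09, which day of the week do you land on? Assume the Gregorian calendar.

Sunday

Apr 9, 1790 is a Friday.
1122 mod 7 = 2, so 1122 days after a Friday is Friday + 2 = Sunday.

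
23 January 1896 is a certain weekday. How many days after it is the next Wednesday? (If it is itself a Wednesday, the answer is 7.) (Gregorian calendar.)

6

Jan 23, 1896 is a Thursday.
From Thursday to the next Wednesday is 6 days.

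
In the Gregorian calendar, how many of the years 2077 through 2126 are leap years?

Multiples of 4 in [2077,2126]: 12.
Of those, multiples of 100: 1 (not leap unless ÷400).
Multiples of 400: 0.
Leap years = 12 − 1 + 0 = 11.

11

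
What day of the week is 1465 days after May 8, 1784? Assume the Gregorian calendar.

First find the weekday of May 8, 1784. Doomsday rule: the anchor day for the 1700s is Sunday. For year 84: 84÷12 = 7 r 0, and 0÷4 = 0, so 7+0+0 = 7.
Sunday + 7 ≡ Sunday — that's 1784's doomsday.
In May the doomsday date is May 9.
May 8 is 1 day before May 9; 1 mod 7 = 1, so Sunday − 1 = Saturday.
1465 mod 7 = 2, so 1465 days after a Saturday is Saturday + 2 = Monday.

Monday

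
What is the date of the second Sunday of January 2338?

January 9, 2338

January 1, 2338 is a Saturday.
The first Sunday is therefore January 2 (1 days later).
The second Sunday is 2 + 1×7 = January 9.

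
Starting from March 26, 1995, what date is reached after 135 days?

August 8, 1995

Mar has 31 days: +6 → Apr 1, 1995 (129 left).
Apr has 30 days: +30 → May 1, 1995 (99 left).
May has 31 days: +31 → Jun 1, 1995 (68 left).
Jun has 30 days: +30 → Jul 1, 1995 (38 left).
Jul has 31 days: +31 → Aug 1, 1995 (7 left).
+7 → Aug 8, 1995.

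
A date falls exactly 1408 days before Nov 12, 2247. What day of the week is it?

Thursday

First find the weekday of Nov 12, 2247. Doomsday rule: the anchor day for the 2200s is Friday. For year 47: 47÷12 = 3 r 11, and 11÷4 = 2, so 3+11+2 = 16.
Friday + 16 ≡ Sunday — that's 2247's doomsday.
In November the doomsday date is Nov 7.
Nov 12 is 5 days after Nov 7; 5 mod 7 = 5, so Sunday + 5 = Friday.
1408 mod 7 = 1, so 1408 days before a Friday is Friday − 1 = Thursday.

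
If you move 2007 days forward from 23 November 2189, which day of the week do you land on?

First find the weekday of Nov 23, 2189. Doomsday rule: the anchor day for the 2100s is Sunday. For year 89: 89÷12 = 7 r 5, and 5÷4 = 1, so 7+5+1 = 13.
Sunday + 13 ≡ Saturday — that's 2189's doomsday.
In November the doomsday date is Nov 7.
Nov 23 is 16 days after Nov 7; 16 mod 7 = 2, so Saturday + 2 = Monday.
2007 mod 7 = 5, so 2007 days after a Monday is Monday + 5 = Saturday.

Saturday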